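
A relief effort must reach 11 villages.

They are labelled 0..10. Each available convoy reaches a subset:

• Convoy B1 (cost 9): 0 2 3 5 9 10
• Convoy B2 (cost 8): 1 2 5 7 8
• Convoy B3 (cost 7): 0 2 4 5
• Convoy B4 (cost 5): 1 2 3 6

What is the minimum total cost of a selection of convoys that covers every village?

29

B1, B2, B3, B4 together cover every village (B1 ∪ B2 ∪ B3 ∪ B4 = {0, 1, 2, 3, 4, 5, 6, 7, 8, 9, 10}); total cost 9 + 8 + 7 + 5 = 29.
No covering selection has total cost below 29.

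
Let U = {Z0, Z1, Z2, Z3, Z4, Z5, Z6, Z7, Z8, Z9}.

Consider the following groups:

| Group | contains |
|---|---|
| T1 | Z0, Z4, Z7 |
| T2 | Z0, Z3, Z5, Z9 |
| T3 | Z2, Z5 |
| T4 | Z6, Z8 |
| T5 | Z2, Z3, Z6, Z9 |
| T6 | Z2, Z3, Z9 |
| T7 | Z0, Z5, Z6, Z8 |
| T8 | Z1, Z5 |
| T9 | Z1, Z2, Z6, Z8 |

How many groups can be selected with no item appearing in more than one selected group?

T1, T4, T6, T8 are pairwise disjoint (T1={Z0,Z4,Z7}; T4={Z6,Z8}; T6={Z2,Z3,Z9}; T8={Z1,Z5}).
Every remaining group overlaps one of these, and no 5 of the listed groups are pairwise disjoint, so 4 is the maximum.

4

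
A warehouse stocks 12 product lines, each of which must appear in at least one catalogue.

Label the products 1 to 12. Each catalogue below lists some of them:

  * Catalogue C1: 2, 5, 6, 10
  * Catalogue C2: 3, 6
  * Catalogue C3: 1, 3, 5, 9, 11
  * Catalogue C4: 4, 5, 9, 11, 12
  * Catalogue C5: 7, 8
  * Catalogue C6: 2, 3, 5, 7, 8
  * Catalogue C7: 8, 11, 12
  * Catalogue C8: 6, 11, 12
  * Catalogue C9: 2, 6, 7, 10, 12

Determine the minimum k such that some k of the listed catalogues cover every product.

4

C1 and C3 and C4 and C6 together: C1 ∪ C3 ∪ C4 ∪ C6 = {1, 2, 3, 4, 5, 6, 7, 8, 9, 10, 11, 12} — every product is covered.
No 3 of the 9 catalogues cover everything (all 84 combinations miss at least one product), so 4 is optimal.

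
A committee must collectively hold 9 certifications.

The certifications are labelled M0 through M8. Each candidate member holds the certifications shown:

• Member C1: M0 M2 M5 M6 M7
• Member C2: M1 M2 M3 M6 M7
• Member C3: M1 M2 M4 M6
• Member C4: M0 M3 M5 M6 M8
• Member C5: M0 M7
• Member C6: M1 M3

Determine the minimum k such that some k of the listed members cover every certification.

3

C3 and C4 and C5 together: C3 ∪ C4 ∪ C5 = {M0, M1, M2, M3, M4, M5, M6, M7, M8} — every certification is covered.
Only C3 contains M4, so C3 is forced; the remaining 5 certifications need at least 2 more members (each remaining member adds at most 4) — so at least 3 members are needed, and 3 is optimal.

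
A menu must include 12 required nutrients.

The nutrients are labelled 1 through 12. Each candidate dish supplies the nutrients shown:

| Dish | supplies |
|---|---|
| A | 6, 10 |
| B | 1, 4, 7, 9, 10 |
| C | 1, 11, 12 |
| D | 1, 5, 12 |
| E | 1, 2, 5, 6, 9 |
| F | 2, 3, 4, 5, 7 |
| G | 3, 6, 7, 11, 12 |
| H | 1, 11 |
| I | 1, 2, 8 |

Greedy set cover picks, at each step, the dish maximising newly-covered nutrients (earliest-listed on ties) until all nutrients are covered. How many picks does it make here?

Greedy: pick B (covers 5 new) → pick G (covers 4 new) → pick E (covers 2 new) → pick I (covers 1 new). Total picks: 4.

4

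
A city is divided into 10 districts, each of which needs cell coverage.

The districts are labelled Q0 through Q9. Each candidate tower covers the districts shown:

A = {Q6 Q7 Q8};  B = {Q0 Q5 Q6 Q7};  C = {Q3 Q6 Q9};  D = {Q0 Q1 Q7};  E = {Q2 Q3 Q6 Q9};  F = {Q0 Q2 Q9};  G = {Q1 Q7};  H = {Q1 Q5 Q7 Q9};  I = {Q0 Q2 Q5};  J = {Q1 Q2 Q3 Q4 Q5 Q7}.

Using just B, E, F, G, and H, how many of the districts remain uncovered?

2

Union of B, E, F, G, H = {Q0, Q1, Q2, Q3, Q5, Q6, Q7, Q9}.
Not covered: Q4, Q8 — 2 districts.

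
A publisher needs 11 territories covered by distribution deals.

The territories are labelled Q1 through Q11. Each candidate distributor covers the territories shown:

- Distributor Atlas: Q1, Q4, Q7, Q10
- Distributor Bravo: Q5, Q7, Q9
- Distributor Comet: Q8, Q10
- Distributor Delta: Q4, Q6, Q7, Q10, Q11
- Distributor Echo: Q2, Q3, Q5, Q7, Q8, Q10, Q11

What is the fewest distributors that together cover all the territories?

4

Take {Atlas, Bravo, Delta, Echo}. Their union is {Q1, Q2, Q3, Q4, Q5, Q6, Q7, Q8, Q9, Q10, Q11}, which is all 11 territories.
No 3 of the 5 distributors cover everything (all 10 combinations miss at least one territory), so 4 is optimal.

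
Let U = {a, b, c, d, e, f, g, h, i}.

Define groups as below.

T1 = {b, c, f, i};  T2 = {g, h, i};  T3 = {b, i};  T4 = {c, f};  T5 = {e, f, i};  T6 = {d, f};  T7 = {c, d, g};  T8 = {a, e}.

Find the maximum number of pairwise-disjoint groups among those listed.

3

T3, T6, T8 are pairwise disjoint (T3={b,i}; T6={d,f}; T8={a,e}).
Every remaining group overlaps one of these, and no 4 of the listed groups are pairwise disjoint, so 3 is the maximum.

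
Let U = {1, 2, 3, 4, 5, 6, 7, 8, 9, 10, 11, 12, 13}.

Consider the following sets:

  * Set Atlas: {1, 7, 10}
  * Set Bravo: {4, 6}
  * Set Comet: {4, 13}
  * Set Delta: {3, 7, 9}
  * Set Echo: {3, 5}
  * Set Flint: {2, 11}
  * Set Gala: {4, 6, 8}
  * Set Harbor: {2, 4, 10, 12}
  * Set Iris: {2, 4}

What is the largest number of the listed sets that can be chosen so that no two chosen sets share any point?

4

Atlas, Bravo, Echo, Flint are pairwise disjoint (Atlas={1,7,10}; Bravo={4,6}; Echo={3,5}; Flint={2,11}).
Every remaining set overlaps one of these, and no 5 of the listed sets are pairwise disjoint, so 4 is the maximum.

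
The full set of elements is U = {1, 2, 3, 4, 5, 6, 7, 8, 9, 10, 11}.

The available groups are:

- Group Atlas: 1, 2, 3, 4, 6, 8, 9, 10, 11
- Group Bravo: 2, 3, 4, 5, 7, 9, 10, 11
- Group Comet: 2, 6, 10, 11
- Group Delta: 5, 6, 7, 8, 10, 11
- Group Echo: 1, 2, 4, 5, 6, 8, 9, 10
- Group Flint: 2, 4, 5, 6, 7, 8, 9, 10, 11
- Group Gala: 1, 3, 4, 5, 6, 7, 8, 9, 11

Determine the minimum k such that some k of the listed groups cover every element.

2

Take {Atlas, Gala}. Their union is {1, 2, 3, 4, 5, 6, 7, 8, 9, 10, 11}, which is all 11 elements.
No single group has all 11 elements (the largest, Atlas, has 9), so 2 is optimal.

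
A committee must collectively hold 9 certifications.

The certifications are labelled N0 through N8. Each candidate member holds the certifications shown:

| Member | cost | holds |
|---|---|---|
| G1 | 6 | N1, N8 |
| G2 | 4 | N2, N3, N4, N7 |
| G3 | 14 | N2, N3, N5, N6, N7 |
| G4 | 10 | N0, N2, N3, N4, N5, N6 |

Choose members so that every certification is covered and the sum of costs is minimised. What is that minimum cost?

G1, G2, G4 together cover every certification (G1 ∪ G2 ∪ G4 = {N0, N1, N2, N3, N4, N5, N6, N7, N8}); total cost 6 + 4 + 10 = 20.
No covering selection has total cost below 20.

20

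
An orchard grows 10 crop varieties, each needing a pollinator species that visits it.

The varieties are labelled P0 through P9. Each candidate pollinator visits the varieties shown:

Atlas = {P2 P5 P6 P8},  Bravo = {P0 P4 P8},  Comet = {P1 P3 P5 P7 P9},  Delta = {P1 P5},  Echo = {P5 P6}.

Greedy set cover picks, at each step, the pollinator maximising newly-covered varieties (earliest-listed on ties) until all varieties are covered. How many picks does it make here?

Greedy: pick Comet (covers 5 new) → pick Atlas (covers 3 new) → pick Bravo (covers 2 new). Total picks: 3.

3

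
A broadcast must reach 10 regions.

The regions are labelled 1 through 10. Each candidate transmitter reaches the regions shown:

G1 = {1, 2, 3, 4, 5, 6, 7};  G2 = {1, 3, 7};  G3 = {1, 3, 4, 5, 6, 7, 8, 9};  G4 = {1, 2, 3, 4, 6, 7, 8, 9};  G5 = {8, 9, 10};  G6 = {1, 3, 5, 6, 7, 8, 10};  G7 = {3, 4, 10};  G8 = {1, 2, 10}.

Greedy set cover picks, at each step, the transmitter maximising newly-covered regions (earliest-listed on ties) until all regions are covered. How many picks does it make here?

2

Greedy: pick G3 (covers 8 new) → pick G8 (covers 2 new). Total picks: 2.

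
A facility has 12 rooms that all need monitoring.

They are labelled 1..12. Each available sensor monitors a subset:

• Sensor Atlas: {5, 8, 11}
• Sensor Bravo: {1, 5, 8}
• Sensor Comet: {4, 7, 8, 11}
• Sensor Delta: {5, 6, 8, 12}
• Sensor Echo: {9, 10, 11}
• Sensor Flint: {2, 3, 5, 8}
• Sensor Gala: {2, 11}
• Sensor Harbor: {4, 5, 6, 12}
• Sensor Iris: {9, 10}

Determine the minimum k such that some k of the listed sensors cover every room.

Take {Bravo, Comet, Delta, Flint, Iris}. Their union is {1, 2, 3, 4, 5, 6, 7, 8, 9, 10, 11, 12}, which is all 12 rooms.
No 4 of the 9 sensors cover everything (all 126 combinations miss at least one room), so 5 is optimal.

5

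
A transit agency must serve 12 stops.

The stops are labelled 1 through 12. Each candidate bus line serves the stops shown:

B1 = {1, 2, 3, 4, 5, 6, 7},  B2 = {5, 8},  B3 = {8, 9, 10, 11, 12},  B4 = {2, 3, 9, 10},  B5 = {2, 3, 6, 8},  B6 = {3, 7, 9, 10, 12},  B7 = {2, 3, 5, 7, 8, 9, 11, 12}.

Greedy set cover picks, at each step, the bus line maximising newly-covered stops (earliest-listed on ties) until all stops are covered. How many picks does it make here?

Greedy: pick B7 (covers 8 new) → pick B1 (covers 3 new) → pick B3 (covers 1 new). Total picks: 3.
(The true minimum cover uses only 2 bus lines, so greedy is not optimal here.)

3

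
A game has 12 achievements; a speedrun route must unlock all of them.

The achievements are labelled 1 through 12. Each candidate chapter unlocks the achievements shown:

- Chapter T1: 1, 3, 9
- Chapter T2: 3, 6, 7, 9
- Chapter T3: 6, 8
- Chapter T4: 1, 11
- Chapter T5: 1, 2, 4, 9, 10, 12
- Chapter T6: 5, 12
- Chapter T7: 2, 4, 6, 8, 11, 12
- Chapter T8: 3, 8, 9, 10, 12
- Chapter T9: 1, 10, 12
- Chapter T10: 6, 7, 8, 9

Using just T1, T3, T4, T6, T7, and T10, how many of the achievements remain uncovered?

Union of T1, T3, T4, T6, T7, T10 = {1, 2, 3, 4, 5, 6, 7, 8, 9, 11, 12}.
Not covered: 10 — 1 achievement.

1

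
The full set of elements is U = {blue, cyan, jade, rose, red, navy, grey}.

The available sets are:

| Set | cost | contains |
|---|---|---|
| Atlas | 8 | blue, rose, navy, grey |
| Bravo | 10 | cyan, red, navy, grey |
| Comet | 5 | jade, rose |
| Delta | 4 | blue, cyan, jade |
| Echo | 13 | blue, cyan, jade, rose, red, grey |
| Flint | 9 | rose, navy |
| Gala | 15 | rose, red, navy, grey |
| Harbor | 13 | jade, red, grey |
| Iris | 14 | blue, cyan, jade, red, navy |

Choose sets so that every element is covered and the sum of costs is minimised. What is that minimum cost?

Bravo, Comet, Delta together cover every element (Bravo ∪ Comet ∪ Delta = {blue, cyan, jade, rose, red, navy, grey}); total cost 10 + 5 + 4 = 19.
The greedy pick Delta, Atlas, Bravo costs 22; no covering selection beats 19.

19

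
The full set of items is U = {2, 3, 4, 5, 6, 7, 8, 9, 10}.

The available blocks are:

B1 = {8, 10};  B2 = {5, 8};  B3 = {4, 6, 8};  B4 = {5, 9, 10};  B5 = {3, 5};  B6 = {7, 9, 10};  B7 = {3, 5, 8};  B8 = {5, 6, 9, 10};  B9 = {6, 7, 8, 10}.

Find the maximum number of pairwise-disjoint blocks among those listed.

B3, B5, B6 are pairwise disjoint (B3={4,6,8}; B5={3,5}; B6={7,9,10}).
Every remaining block overlaps one of these, and no 4 of the listed blocks are pairwise disjoint, so 3 is the maximum.

3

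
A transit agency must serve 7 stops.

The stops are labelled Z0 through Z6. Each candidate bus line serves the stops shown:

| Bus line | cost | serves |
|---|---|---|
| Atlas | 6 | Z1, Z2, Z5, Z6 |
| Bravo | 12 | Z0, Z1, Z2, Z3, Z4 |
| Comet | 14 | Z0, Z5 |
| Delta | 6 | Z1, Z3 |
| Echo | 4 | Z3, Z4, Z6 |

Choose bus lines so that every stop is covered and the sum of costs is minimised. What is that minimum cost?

18

Atlas, Bravo together cover every stop (Atlas ∪ Bravo = {Z0, Z1, Z2, Z3, Z4, Z5, Z6}); total cost 6 + 12 = 18.
The greedy pick Echo, Atlas, Bravo costs 22; no covering selection beats 18.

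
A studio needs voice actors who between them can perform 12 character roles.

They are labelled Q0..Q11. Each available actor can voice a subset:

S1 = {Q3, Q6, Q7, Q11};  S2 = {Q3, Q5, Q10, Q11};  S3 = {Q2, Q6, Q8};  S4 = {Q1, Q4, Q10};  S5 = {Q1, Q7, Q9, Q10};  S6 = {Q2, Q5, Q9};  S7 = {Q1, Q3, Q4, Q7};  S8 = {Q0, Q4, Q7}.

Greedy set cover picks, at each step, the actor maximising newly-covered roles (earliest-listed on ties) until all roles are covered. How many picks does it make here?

5

Greedy: pick S1 (covers 4 new) → pick S4 (covers 3 new) → pick S6 (covers 3 new) → pick S3 (covers 1 new) → pick S8 (covers 1 new). Total picks: 5.
(The true minimum cover uses only 4 actors, so greedy is not optimal here.)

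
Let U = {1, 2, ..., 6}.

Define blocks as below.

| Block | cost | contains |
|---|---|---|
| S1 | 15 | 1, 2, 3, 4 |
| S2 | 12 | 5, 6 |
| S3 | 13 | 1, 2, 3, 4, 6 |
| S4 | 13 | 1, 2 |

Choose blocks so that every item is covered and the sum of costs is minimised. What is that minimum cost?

25

S2, S3 together cover every item (S2 ∪ S3 = {1, 2, 3, 4, 5, 6}); total cost 12 + 13 = 25.
No covering selection has total cost below 25.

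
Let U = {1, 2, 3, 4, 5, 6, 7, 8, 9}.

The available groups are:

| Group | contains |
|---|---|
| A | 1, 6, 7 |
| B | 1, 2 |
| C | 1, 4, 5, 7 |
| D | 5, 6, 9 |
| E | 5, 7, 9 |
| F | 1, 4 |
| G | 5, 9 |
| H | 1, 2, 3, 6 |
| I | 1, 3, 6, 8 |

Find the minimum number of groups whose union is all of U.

4

C and G and H and I together: C ∪ G ∪ H ∪ I = {1, 2, 3, 4, 5, 6, 7, 8, 9} — every item is covered.
No 3 of the 9 groups cover everything (all 84 combinations miss at least one item), so 4 is optimal.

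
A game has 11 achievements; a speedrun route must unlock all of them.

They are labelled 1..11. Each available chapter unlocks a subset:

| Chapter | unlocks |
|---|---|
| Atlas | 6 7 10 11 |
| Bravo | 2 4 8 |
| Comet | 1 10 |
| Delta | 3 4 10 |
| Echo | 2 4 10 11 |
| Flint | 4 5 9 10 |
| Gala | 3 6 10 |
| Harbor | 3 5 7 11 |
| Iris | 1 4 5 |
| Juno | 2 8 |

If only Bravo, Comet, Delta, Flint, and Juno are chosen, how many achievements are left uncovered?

3

Union of Bravo, Comet, Delta, Flint, Juno = {1, 2, 3, 4, 5, 8, 9, 10}.
Not covered: 6, 7, 11 — 3 achievements.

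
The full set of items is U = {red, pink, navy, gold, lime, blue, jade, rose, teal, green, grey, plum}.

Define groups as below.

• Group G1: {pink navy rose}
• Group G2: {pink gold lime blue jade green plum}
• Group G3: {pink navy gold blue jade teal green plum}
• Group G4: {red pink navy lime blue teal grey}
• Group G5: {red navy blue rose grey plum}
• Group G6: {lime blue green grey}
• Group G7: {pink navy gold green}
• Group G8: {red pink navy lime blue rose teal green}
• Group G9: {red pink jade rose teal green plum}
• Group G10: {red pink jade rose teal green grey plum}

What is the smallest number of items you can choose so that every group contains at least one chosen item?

2

The 2 items {pink, blue} hit every group.
The groups G1, G6 are pairwise disjoint, so any hitting set needs a separate item for each — at least 2. Hence 2 is optimal.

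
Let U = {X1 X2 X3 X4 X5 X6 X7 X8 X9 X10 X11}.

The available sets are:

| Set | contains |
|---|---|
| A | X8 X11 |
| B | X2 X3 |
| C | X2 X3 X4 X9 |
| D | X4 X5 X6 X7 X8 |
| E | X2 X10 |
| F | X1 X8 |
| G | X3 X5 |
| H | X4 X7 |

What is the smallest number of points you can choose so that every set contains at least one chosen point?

4

T = {X2, X5, X7, X8} meets every set (each contains at least one member of T), and |T| = 4.
The sets E, F, G, H are pairwise disjoint, so any hitting set needs a separate point for each — at least 4. Hence 4 is optimal.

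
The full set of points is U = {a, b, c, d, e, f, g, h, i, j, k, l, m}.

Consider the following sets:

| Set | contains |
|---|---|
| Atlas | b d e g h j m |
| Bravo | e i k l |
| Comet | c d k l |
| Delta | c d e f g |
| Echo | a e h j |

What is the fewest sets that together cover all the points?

4

Take {Atlas, Bravo, Delta, Echo}. Their union is {a, b, c, d, e, f, g, h, i, j, k, l, m}, which is all 13 points.
Only Echo contains a, so Echo is forced; the remaining 9 points need at least 3 more sets (each remaining set adds at most 4) — so at least 4 sets are needed, and 4 is optimal.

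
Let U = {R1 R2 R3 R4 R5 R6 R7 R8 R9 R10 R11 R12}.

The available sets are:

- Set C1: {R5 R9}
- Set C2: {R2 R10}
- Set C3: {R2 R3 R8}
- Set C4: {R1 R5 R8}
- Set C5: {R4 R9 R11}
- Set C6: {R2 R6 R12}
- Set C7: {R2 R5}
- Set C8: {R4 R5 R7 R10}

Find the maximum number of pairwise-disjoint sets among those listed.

C2, C4, C5 are pairwise disjoint (C2={R2,R10}; C4={R1,R5,R8}; C5={R4,R9,R11}).
Every remaining set overlaps one of these, and no 4 of the listed sets are pairwise disjoint, so 3 is the maximum.

3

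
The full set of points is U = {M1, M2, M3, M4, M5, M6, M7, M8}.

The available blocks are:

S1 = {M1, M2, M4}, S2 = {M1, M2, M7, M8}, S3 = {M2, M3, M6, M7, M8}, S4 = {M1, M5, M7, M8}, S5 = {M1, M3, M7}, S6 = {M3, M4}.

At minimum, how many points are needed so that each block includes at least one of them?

H = {M1, M3} meets every block (each contains at least one member of H), and |H| = 2.
The blocks S4, S6 are pairwise disjoint, so any hitting set needs a separate point for each — at least 2. Hence 2 is optimal.

2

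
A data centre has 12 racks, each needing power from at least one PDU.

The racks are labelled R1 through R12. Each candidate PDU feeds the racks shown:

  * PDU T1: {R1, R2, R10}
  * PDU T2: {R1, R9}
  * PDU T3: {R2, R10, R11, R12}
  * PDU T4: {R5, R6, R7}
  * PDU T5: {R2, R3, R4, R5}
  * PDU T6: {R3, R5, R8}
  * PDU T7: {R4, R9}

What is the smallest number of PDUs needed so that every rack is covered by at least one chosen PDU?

5

T2 and T3 and T4 and T6 and T7 together: T2 ∪ T3 ∪ T4 ∪ T6 ∪ T7 = {R1, R2, R3, R4, R5, R6, R7, R8, R9, R10, R11, R12} — every rack is covered.
No 4 of the 7 PDUs cover everything (all 35 combinations miss at least one rack), so 5 is optimal.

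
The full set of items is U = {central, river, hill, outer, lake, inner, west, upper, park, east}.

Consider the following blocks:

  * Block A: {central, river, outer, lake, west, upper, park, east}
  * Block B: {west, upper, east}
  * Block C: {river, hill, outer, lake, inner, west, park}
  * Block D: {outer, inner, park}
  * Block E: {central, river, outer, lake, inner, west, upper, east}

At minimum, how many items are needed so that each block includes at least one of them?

Take H = {inner, east}. Each listed block contains at least one of these, so H is a hitting set of size 2.
The blocks B, D are pairwise disjoint, so any hitting set needs a separate item for each — at least 2. Hence 2 is optimal.

2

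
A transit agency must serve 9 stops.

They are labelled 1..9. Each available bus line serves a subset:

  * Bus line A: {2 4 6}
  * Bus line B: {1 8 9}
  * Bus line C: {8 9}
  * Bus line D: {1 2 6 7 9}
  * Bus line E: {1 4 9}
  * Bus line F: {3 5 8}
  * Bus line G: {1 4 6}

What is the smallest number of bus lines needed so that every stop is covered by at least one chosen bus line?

Take {D, E, F}. Their union is {1, 2, 3, 4, 5, 6, 7, 8, 9}, which is all 9 stops.
Only F contains 3, so F is forced; the remaining 6 stops need at least 2 more bus lines (each remaining bus line adds at most 5) — so at least 3 bus lines are needed, and 3 is optimal.

3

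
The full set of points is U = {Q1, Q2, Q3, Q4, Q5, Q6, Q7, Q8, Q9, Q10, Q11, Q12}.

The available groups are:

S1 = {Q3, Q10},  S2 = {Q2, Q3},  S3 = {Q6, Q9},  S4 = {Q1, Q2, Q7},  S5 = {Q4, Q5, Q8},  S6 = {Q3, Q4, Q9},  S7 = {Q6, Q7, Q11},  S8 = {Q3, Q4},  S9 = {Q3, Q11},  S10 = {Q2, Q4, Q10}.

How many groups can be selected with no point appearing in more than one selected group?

4

S1, S3, S4, S5 are pairwise disjoint (S1={Q3,Q10}; S3={Q6,Q9}; S4={Q1,Q2,Q7}; S5={Q4,Q5,Q8}).
Every remaining group overlaps one of these, and no 5 of the listed groups are pairwise disjoint, so 4 is the maximum.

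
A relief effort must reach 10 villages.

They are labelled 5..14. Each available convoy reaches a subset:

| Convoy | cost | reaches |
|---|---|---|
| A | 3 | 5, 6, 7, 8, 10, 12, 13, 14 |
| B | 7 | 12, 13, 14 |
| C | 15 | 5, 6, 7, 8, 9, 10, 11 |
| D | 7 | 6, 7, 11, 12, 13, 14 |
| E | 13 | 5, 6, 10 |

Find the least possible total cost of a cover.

A, C together cover every village (A ∪ C = {5, 6, 7, 8, 9, 10, 11, 12, 13, 14}); total cost 3 + 15 = 18.
The greedy pick A, D, C costs 25; no covering selection beats 18.

18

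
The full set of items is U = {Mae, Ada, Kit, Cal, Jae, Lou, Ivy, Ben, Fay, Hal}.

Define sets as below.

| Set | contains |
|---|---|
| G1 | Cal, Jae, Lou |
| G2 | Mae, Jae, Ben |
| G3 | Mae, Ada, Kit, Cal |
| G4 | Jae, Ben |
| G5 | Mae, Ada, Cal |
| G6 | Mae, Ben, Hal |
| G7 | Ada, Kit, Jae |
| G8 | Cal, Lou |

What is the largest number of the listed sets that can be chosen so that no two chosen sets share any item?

3

G6, G7, G8 are pairwise disjoint (G6={Mae,Ben,Hal}; G7={Ada,Kit,Jae}; G8={Cal,Lou}).
Every remaining set overlaps one of these, and no 4 of the listed sets are pairwise disjoint, so 3 is the maximum.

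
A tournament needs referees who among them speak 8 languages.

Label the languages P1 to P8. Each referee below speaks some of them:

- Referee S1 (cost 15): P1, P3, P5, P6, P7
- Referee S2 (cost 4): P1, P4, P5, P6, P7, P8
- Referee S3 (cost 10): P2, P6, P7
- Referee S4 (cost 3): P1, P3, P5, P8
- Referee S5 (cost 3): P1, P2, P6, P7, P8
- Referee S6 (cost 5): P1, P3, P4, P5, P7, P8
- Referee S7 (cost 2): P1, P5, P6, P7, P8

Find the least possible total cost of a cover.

S5, S6 together cover every language (S5 ∪ S6 = {P1, P2, P3, P4, P5, P6, P7, P8}); total cost 3 + 5 = 8.
The greedy pick S7, S6, S5 costs 10; no covering selection beats 8.

8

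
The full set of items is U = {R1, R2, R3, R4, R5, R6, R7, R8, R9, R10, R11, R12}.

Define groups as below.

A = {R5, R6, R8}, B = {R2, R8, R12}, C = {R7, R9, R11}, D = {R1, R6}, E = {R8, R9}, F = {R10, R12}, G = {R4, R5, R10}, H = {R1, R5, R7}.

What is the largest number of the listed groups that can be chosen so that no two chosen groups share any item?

4

B, C, D, G are pairwise disjoint (B={R2,R8,R12}; C={R7,R9,R11}; D={R1,R6}; G={R4,R5,R10}).
Every remaining group overlaps one of these, and no 5 of the listed groups are pairwise disjoint, so 4 is the maximum.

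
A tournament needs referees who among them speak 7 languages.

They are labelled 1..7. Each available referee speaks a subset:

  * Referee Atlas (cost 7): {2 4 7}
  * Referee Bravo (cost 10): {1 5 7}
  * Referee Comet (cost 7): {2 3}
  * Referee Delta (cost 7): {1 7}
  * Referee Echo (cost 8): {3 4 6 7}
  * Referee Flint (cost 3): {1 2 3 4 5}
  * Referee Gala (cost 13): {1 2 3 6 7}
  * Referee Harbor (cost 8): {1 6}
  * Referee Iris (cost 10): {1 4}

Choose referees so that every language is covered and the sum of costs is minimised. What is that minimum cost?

Echo, Flint together cover every language (Echo ∪ Flint = {1, 2, 3, 4, 5, 6, 7}); total cost 8 + 3 = 11.
No covering selection has total cost below 11.

11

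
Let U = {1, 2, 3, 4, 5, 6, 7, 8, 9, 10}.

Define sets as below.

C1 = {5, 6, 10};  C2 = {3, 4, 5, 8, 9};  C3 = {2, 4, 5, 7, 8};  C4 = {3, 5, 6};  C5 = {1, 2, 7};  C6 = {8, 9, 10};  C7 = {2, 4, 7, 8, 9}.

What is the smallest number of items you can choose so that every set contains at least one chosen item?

The 3 items {1, 5, 8} hit every set.
The sets C4, C5, C6 are pairwise disjoint, so any hitting set needs a separate item for each — at least 3. Hence 3 is optimal.

3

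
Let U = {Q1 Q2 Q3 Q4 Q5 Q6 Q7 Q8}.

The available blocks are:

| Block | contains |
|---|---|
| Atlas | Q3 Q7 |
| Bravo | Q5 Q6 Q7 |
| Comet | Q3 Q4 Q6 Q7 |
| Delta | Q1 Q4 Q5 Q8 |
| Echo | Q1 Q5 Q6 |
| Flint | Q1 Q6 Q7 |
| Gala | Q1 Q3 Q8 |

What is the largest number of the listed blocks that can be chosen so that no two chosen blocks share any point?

Atlas, Echo are pairwise disjoint (Atlas={Q3,Q7}; Echo={Q1,Q5,Q6}).
Every remaining block overlaps one of these, and no 3 of the listed blocks are pairwise disjoint, so 2 is the maximum.

2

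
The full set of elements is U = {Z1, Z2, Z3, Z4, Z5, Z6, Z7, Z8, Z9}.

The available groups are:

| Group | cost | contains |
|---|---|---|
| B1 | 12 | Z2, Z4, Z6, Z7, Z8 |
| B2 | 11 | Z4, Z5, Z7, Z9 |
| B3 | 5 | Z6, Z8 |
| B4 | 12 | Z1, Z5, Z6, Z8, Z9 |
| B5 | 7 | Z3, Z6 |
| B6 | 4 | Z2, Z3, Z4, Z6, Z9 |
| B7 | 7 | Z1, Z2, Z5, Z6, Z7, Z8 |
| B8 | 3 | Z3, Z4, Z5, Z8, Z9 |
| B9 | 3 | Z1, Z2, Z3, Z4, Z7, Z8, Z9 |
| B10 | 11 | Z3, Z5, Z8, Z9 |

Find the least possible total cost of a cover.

B6, B8, B9 together cover every element (B6 ∪ B8 ∪ B9 = {Z1, Z2, Z3, Z4, Z5, Z6, Z7, Z8, Z9}); total cost 4 + 3 + 3 = 10.
No covering selection has total cost below 10.

10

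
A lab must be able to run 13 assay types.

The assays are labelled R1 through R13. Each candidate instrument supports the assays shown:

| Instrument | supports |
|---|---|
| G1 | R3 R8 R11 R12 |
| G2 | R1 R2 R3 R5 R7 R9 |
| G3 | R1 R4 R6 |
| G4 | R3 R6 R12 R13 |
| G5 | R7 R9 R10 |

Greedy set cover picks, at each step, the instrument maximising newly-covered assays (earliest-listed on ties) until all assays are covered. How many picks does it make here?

5

Greedy: pick G2 (covers 6 new) → pick G1 (covers 3 new) → pick G3 (covers 2 new) → pick G4 (covers 1 new) → pick G5 (covers 1 new). Total picks: 5.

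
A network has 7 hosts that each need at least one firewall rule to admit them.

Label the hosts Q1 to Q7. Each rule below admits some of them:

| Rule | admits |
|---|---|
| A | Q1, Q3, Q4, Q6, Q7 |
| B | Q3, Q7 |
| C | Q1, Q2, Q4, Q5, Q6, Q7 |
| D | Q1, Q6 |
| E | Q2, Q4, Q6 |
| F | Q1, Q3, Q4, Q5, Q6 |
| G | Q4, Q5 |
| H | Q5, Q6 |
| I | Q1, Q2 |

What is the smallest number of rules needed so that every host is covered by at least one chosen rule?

A and C together: A ∪ C = {Q1, Q2, Q3, Q4, Q5, Q6, Q7} — every host is covered.
No single rule has all 7 hosts (the largest, C, has 6), so 2 is optimal.

2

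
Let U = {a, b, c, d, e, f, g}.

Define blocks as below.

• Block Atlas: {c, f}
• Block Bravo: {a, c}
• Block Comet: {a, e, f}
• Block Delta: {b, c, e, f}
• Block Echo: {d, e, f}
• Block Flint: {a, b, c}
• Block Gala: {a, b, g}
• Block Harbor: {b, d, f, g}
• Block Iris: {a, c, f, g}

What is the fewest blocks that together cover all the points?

3

Delta and Flint and Harbor together: Delta ∪ Flint ∪ Harbor = {a, b, c, d, e, f, g} — every point is covered.
No 2 of the 9 blocks cover everything (all 36 combinations miss at least one point), so 3 is optimal.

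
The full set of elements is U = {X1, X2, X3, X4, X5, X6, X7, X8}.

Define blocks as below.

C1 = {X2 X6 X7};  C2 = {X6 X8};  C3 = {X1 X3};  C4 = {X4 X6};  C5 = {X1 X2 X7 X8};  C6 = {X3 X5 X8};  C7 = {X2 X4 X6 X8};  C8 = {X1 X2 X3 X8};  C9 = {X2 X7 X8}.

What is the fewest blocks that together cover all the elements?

3

C5, C6, and C7 cover everything between them: the union {X1, X2, X3, X4, X5, X6, X7, X8} is all of U.
Only C6 contains X5, so C6 is forced; the remaining 5 elements need at least 2 more blocks (each remaining block adds at most 3) — so at least 3 blocks are needed, and 3 is optimal.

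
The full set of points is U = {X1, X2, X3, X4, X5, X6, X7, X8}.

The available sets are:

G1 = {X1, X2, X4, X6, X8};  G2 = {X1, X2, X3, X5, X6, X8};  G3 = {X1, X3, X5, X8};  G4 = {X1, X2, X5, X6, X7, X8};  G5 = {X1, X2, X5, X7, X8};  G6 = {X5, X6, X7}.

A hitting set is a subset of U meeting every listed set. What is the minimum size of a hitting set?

H = {X1, X6} meets every set (each contains at least one member of H), and |H| = 2.
No single point lies in every set, so at least 2 are needed and 2 is optimal.

2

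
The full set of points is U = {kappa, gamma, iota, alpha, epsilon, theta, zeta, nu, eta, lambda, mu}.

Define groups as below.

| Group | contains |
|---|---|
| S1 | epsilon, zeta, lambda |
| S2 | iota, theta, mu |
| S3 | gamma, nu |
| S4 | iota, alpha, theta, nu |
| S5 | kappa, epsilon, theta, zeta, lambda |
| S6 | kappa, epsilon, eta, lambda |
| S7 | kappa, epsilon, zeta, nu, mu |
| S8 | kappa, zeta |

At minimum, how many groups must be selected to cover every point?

4

S3 and S4 and S6 and S7 together: S3 ∪ S4 ∪ S6 ∪ S7 = {kappa, gamma, iota, alpha, epsilon, theta, zeta, nu, eta, lambda, mu} — every point is covered.
No 3 of the 8 groups cover everything (all 56 combinations miss at least one point), so 4 is optimal.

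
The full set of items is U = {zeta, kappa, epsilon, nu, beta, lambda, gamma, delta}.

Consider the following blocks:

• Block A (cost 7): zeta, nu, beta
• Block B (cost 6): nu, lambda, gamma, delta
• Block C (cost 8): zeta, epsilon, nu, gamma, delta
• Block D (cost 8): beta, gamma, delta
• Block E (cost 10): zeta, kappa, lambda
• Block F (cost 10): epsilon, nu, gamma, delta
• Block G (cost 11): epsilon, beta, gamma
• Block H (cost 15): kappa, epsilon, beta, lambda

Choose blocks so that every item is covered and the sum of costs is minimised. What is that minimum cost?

23

C, H together cover every item (C ∪ H = {zeta, kappa, epsilon, nu, beta, lambda, gamma, delta}); total cost 8 + 15 = 23.
The greedy pick B, A, H costs 28; no covering selection beats 23.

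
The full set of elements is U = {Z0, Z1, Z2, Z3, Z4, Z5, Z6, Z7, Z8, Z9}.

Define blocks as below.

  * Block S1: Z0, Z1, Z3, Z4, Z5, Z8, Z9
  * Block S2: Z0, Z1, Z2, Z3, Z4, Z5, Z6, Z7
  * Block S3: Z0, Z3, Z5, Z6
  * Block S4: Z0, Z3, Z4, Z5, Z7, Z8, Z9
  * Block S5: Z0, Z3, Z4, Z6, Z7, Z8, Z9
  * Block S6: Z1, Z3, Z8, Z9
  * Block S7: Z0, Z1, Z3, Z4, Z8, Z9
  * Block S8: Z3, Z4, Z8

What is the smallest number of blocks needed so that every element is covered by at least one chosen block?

2

S2 and S6 together: S2 ∪ S6 = {Z0, Z1, Z2, Z3, Z4, Z5, Z6, Z7, Z8, Z9} — every element is covered.
No single block has all 10 elements (the largest, S2, has 8), so 2 is optimal.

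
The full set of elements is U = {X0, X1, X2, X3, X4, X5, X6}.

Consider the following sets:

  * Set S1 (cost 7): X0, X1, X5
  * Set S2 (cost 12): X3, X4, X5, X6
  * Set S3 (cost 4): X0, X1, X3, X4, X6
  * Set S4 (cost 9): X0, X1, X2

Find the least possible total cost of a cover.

S1, S3, S4 together cover every element (S1 ∪ S3 ∪ S4 = {X0, X1, X2, X3, X4, X5, X6}); total cost 7 + 4 + 9 = 20.
No covering selection has total cost below 20.

20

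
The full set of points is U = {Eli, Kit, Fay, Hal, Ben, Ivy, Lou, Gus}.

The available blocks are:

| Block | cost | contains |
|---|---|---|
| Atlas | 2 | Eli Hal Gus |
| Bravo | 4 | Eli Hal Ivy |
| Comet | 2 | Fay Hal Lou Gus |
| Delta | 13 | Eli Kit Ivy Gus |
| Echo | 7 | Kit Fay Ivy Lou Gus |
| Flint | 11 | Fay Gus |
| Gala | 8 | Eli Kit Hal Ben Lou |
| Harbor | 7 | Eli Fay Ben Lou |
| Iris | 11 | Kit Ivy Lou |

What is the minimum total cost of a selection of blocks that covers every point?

14

Bravo, Comet, Gala together cover every point (Bravo ∪ Comet ∪ Gala = {Eli, Kit, Fay, Hal, Ben, Ivy, Lou, Gus}); total cost 4 + 2 + 8 = 14.
The greedy pick Comet, Atlas, Echo, Harbor costs 18; no covering selection beats 14.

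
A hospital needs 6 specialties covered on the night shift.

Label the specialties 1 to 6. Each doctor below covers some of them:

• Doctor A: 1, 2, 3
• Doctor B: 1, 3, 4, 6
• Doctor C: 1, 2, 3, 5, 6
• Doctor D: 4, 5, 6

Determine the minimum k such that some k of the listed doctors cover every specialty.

C and D together: C ∪ D = {1, 2, 3, 4, 5, 6} — every specialty is covered.
No single doctor has all 6 specialties (the largest, C, has 5), so 2 is optimal.

2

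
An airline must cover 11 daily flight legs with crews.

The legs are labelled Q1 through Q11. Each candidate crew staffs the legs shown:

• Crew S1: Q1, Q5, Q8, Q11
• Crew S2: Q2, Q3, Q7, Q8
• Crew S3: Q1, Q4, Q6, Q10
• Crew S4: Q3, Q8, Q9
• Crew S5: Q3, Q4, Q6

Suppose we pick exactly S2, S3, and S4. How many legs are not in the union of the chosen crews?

Union of S2, S3, S4 = {Q1, Q2, Q3, Q4, Q6, Q7, Q8, Q9, Q10}.
Not covered: Q5, Q11 — 2 legs.

2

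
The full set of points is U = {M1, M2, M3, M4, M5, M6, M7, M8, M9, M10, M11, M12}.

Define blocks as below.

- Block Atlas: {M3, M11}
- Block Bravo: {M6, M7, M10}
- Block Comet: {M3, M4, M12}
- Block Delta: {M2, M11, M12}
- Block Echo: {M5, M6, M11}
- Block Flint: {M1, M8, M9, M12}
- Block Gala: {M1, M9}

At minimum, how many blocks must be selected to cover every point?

5

Bravo, Comet, Delta, Echo, and Flint cover everything between them: the union {M1, M2, M3, M4, M5, M6, M7, M8, M9, M10, M11, M12} is all of U.
No 4 of the 7 blocks cover everything (all 35 combinations miss at least one point), so 5 is optimal.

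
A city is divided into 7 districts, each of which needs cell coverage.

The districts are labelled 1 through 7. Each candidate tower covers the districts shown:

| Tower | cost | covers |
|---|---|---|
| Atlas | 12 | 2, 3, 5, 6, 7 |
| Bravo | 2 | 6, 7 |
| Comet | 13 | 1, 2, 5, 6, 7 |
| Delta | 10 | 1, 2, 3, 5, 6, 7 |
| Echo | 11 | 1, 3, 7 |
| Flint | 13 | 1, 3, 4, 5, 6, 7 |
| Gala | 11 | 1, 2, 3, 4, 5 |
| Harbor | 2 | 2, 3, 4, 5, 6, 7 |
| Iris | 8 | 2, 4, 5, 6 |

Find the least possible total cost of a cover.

Delta, Harbor together cover every district (Delta ∪ Harbor = {1, 2, 3, 4, 5, 6, 7}); total cost 10 + 2 = 12.
No covering selection has total cost below 12.

12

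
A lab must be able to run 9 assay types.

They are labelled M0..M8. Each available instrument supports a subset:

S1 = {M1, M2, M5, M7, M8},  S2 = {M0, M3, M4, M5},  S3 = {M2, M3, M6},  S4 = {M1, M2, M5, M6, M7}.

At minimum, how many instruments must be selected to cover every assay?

Take {S1, S2, S3}. Their union is {M0, M1, M2, M3, M4, M5, M6, M7, M8}, which is all 9 assays.
Only S2 contains M0, so S2 is forced; the remaining 5 assays need at least 2 more instruments (each remaining instrument adds at most 4) — so at least 3 instruments are needed, and 3 is optimal.

3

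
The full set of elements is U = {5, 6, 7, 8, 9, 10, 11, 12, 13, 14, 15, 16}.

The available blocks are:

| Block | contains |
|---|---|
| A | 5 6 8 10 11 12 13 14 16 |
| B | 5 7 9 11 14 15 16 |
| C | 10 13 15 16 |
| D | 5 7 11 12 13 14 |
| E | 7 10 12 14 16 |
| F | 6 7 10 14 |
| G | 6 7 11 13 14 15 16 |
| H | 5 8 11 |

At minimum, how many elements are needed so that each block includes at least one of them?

2

The 2 elements {10, 11} hit every block.
The blocks F, H are pairwise disjoint, so any hitting set needs a separate element for each — at least 2. Hence 2 is optimal.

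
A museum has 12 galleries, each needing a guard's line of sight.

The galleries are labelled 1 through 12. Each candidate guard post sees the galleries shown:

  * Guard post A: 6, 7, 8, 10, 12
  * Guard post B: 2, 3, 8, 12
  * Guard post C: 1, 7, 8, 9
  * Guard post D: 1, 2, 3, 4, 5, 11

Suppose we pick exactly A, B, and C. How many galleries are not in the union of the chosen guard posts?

3

Union of A, B, C = {1, 2, 3, 6, 7, 8, 9, 10, 12}.
Not covered: 4, 5, 11 — 3 galleries.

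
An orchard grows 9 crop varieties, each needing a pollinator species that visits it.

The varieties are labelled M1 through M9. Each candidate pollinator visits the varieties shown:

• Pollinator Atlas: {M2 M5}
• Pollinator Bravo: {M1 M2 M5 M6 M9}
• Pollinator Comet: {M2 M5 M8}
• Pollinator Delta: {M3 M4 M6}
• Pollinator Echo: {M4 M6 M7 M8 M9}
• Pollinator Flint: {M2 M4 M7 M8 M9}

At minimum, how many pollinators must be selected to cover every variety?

Take {Bravo, Delta, Echo}. Their union is {M1, M2, M3, M4, M5, M6, M7, M8, M9}, which is all 9 varieties.
Only Bravo contains M1, so Bravo is forced; the remaining 4 varieties need at least 2 more pollinators (each remaining pollinator adds at most 3) — so at least 3 pollinators are needed, and 3 is optimal.

3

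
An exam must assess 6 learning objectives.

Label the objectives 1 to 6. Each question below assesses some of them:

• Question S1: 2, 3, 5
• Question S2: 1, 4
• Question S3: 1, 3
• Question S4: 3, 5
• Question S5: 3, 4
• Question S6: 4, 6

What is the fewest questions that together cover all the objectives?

Take {S1, S2, S6}. Their union is {1, 2, 3, 4, 5, 6}, which is all 6 objectives.
Only S1 contains 2, so S1 is forced; the remaining 3 objectives need at least 2 more questions (each remaining question adds at most 2) — so at least 3 questions are needed, and 3 is optimal.

3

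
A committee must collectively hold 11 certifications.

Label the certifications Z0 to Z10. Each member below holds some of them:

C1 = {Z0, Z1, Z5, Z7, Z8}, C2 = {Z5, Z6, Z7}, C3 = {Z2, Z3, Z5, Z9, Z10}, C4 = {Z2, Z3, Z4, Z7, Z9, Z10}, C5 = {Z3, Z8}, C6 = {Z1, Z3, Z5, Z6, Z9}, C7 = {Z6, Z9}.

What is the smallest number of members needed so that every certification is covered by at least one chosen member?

C1 and C4 and C6 together: C1 ∪ C4 ∪ C6 = {Z0, Z1, Z2, Z3, Z4, Z5, Z6, Z7, Z8, Z9, Z10} — every certification is covered.
Only C1 contains Z0, so C1 is forced; the remaining 6 certifications need at least 2 more members (each remaining member adds at most 5) — so at least 3 members are needed, and 3 is optimal.

3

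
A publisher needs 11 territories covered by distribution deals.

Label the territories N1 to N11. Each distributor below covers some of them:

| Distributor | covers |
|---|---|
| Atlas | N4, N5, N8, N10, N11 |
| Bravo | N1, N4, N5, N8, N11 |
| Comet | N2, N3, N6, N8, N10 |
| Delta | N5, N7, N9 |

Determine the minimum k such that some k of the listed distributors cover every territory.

Bravo and Comet and Delta together: Bravo ∪ Comet ∪ Delta = {N1, N2, N3, N4, N5, N6, N7, N8, N9, N10, N11} — every territory is covered.
Each distributor has at most 5 territories, and 2·5 = 10 < 11 — so at least 3 distributors are needed, and 3 is optimal.

3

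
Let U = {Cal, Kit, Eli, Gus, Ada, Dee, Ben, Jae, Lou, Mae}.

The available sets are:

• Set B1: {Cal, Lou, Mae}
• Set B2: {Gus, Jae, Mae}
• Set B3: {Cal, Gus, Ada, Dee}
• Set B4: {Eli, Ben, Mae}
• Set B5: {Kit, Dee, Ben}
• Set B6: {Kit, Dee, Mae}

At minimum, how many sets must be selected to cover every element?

Take {B1, B2, B3, B4, B6}. Their union is {Cal, Kit, Eli, Gus, Ada, Dee, Ben, Jae, Lou, Mae}, which is all 10 elements.
No 4 of the 6 sets cover everything (all 15 combinations miss at least one element), so 5 is optimal.

5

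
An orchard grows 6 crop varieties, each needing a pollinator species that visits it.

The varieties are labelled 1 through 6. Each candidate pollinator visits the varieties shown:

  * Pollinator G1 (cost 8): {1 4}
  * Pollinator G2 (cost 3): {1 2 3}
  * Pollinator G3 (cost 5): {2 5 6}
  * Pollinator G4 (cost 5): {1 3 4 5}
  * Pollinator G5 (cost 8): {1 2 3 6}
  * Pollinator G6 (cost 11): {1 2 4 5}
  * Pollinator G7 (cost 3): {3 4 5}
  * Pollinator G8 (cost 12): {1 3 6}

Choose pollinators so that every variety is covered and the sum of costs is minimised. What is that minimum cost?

G3, G4 together cover every variety (G3 ∪ G4 = {1, 2, 3, 4, 5, 6}); total cost 5 + 5 = 10.
The greedy pick G2, G7, G3 costs 11; no covering selection beats 10.

10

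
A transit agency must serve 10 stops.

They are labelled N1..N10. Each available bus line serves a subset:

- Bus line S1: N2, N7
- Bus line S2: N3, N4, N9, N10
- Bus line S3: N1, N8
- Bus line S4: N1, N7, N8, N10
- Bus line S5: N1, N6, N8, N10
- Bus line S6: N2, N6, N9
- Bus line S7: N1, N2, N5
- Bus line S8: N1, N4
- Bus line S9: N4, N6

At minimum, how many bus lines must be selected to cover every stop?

Take {S2, S4, S7, S9}. Their union is {N1, N2, N3, N4, N5, N6, N7, N8, N9, N10}, which is all 10 stops.
No 3 of the 9 bus lines cover everything (all 84 combinations miss at least one stop), so 4 is optimal.

4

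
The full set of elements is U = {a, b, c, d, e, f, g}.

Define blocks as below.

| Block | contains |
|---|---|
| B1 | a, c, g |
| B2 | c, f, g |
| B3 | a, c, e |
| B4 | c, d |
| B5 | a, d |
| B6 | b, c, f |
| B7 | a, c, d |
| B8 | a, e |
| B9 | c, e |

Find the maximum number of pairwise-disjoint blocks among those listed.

2

B5, B6 are pairwise disjoint (B5={a,d}; B6={b,c,f}).
Every remaining block overlaps one of these, and no 3 of the listed blocks are pairwise disjoint, so 2 is the maximum.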